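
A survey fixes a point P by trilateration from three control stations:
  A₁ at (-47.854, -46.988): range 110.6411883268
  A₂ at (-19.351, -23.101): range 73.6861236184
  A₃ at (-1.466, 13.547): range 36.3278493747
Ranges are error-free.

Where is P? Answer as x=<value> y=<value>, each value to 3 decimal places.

x=30.100 y=31.527

eq1: (x + 47.854)² + (y + 46.988)² = 110.6411883268²
eq2: (x + 19.351)² + (y + 23.101)² = 73.6861236184²
eq3: (x + 1.466)² + (y − 13.547)² = 36.3278493747²
eq1−eq2, eq1−eq3 (x²,y² cancel):
  57.006·x + 47.774·y = 3222.067682
  92.776·x + 121.070·y = 6609.552819
det = 57.006·121.070 − 47.774·92.776 = 2469.435796
x = (3222.067682·121.070 − 47.774·6609.552819) / 2469.435796 = 30.100381
y = (57.006·6609.552819 − 3222.067682·92.776) / 2469.435796 = 31.526884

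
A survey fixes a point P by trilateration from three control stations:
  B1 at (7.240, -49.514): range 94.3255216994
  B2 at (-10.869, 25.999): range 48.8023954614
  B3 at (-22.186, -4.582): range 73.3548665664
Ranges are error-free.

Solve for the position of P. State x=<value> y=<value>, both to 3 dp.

eq1: (x − 7.240)² + (y + 49.514)² = 94.3255216994²
eq2: (x + 10.869)² + (y − 25.999)² = 48.8023954614²
eq3: (x + 22.186)² + (y + 4.582)² = 73.3548665664²
eq2−eq1, eq2−eq3 (x²,y² cancel):
  36.218·x − 151.026·y = -4805.659607
  -22.634·x − 61.162·y = -3280.132488
det = 36.218·-61.162 − -151.026·-22.634 = -5633.487800
x = (-4805.659607·-61.162 − -151.026·-3280.132488) / -5633.487800 = 35.761422
y = (36.218·-3280.132488 − -4805.659607·-22.634) / -5633.487800 = 40.396136

x=35.761 y=40.396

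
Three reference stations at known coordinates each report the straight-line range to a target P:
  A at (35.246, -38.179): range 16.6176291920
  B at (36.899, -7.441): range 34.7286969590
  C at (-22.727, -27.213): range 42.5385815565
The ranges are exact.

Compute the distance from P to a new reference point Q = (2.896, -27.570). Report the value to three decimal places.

18.378

eq1: (x − 35.246)² + (y + 38.179)² = 16.6176291920²
eq2: (x − 36.899)² + (y + 7.441)² = 34.7286969590²
eq3: (x + 22.727)² + (y + 27.213)² = 42.5385815565²
eq3−eq1, eq3−eq2 (x²,y² cancel):
  115.946·x − 21.932·y = 2976.237980
  119.252·x + 39.544·y = 763.289312
det = 115.946·39.544 − -21.932·119.252 = 7200.403488
x = (2976.237980·39.544 − -21.932·763.289312) / 7200.403488 = 18.670178
y = (115.946·763.289312 − 2976.237980·119.252) / 7200.403488 = -37.000980
|P − Q| = √((18.670178 − 2.896)² + (-37.000980 − -27.570)²) = 18.378468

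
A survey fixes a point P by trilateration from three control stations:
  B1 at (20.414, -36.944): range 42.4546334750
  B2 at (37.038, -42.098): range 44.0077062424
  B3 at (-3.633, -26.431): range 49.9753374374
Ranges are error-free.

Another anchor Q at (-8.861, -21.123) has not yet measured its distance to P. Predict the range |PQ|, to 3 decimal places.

51.794

eq1: (x − 20.414)² + (y + 36.944)² = 42.4546334750²
eq2: (x − 37.038)² + (y + 42.098)² = 44.0077062424²
eq3: (x + 3.633)² + (y + 26.431)² = 49.9753374374²
eq3−eq1, eq3−eq2 (x²,y² cancel):
  48.094·x − 21.026·y = 1764.932530
  81.342·x − 31.334·y = 2993.114741
det = 48.094·-31.334 − -21.026·81.342 = 203.319496
x = (1764.932530·-31.334 − -21.026·2993.114741) / 203.319496 = 37.531249
y = (48.094·2993.114741 − 1764.932530·81.342) / 203.319496 = 1.906942
|P − Q| = √((37.531249 − -8.861)² + (1.906942 − -21.123)²) = 51.794005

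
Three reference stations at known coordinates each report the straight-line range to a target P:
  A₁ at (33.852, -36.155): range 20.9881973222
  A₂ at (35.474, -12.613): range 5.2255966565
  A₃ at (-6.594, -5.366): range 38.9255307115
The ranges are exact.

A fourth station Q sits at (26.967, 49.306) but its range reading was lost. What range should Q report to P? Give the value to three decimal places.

eq1: (x − 33.852)² + (y + 36.155)² = 20.9881973222²
eq2: (x − 35.474)² + (y + 12.613)² = 5.2255966565²
eq3: (x + 6.594)² + (y + 5.366)² = 38.9255307115²
eq2−eq3, eq2−eq1 (x²,y² cancel):
  -84.136·x + 14.494·y = -2833.107734
  -3.244·x − 47.084·y = 622.451918
det = -84.136·-47.084 − 14.494·-3.244 = 4008.477960
x = (-2833.107734·-47.084 − 14.494·622.451918) / 4008.477960 = 31.027295
y = (-84.136·622.451918 − -2833.107734·-3.244) / 4008.477960 = -15.357753
|P − Q| = √((31.027295 − 26.967)² + (-15.357753 − 49.306)²) = 64.791103

64.791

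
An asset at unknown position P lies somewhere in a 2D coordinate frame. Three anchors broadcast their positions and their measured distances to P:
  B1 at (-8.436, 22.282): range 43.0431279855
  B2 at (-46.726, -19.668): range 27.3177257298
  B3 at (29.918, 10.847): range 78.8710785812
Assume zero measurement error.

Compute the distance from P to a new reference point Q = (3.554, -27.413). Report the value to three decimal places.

63.034

eq1: (x + 8.436)² + (y − 22.282)² = 43.0431279855²
eq2: (x + 46.726)² + (y + 19.668)² = 27.3177257298²
eq3: (x − 29.918)² + (y − 10.847)² = 78.8710785812²
eq2−eq3, eq2−eq1 (x²,y² cancel):
  153.288·x + 61.030·y = -7031.794065
  76.580·x + 83.900·y = -3108.948408
det = 153.288·83.900 − 61.030·76.580 = 8187.185800
x = (-7031.794065·83.900 − 61.030·-3108.948408) / 8187.185800 = -48.884734
y = (153.288·-3108.948408 − -7031.794065·76.580) / 8187.185800 = 7.564297
|P − Q| = √((-48.884734 − 3.554)² + (7.564297 − -27.413)²) = 63.033580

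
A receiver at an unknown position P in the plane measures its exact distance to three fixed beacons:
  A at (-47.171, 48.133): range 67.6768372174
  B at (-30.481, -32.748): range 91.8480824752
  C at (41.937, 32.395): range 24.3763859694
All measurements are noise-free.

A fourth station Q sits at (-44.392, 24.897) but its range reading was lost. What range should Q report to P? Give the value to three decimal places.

67.442

eq1: (x + 47.171)² + (y − 48.133)² = 67.6768372174²
eq2: (x + 30.481)² + (y + 32.748)² = 91.8480824752²
eq3: (x − 41.937)² + (y − 32.395)² = 24.3763859694²
eq2−eq3, eq2−eq1 (x²,y² cancel):
  144.836·x + 130.286·y = 8648.487190
  -33.380·x + 161.762·y = 6396.282024
det = 144.836·161.762 − 130.286·-33.380 = 27777.907712
x = (8648.487190·161.762 − 130.286·6396.282024) / 27777.907712 = 20.363326
y = (144.836·6396.282024 − 8648.487190·-33.380) / 27777.907712 = 43.743338
|P − Q| = √((20.363326 − -44.392)² + (43.743338 − 24.897)²) = 67.442099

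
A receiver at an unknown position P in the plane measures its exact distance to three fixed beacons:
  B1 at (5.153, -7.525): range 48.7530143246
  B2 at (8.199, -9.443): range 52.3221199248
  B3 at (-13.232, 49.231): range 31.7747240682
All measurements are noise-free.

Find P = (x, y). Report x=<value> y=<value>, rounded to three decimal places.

eq1: (x − 5.153)² + (y + 7.525)² = 48.7530143246²
eq2: (x − 8.199)² + (y + 9.443)² = 52.3221199248²
eq3: (x + 13.232)² + (y − 49.231)² = 31.7747240682²
eq1−eq3, eq1−eq2 (x²,y² cancel):
  -36.770·x + 113.512·y = 3882.821467
  6.092·x − 3.836·y = -287.533012
det = -36.770·-3.836 − 113.512·6.092 = -550.465384
x = (3882.821467·-3.836 − 113.512·-287.533012) / -550.465384 = -32.234441
y = (-36.770·-287.533012 − 3882.821467·6.092) / -550.465384 = 23.764545

x=-32.234 y=23.765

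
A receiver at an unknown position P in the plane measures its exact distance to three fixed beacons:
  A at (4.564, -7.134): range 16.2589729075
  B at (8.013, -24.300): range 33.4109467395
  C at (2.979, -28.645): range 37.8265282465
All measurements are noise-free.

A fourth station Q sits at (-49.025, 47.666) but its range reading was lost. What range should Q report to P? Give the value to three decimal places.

67.281

eq1: (x − 4.564)² + (y + 7.134)² = 16.2589729075²
eq2: (x − 8.013)² + (y + 24.300)² = 33.4109467395²
eq3: (x − 2.979)² + (y + 28.645)² = 37.8265282465²
eq1−eq3, eq1−eq2 (x²,y² cancel):
  -3.170·x − 43.022·y = -408.805625
  6.898·x − 34.332·y = -268.963045
det = -3.170·-34.332 − -43.022·6.898 = 405.598196
x = (-408.805625·-34.332 − -43.022·-268.963045) / 405.598196 = 6.074452
y = (-3.170·-268.963045 − -408.805625·6.898) / 405.598196 = 9.054661
|P − Q| = √((6.074452 − -49.025)² + (9.054661 − 47.666)²) = 67.281387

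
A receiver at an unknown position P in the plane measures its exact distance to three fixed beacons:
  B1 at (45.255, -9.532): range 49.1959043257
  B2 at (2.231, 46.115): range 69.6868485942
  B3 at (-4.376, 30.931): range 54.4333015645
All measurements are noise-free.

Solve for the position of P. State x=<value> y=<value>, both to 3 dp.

eq1: (x − 45.255)² + (y + 9.532)² = 49.1959043257²
eq2: (x − 2.231)² + (y − 46.115)² = 69.6868485942²
eq3: (x + 4.376)² + (y − 30.931)² = 54.4333015645²
eq3−eq1, eq3−eq2 (x²,y² cancel):
  99.262·x − 80.926·y = 1705.745229
  13.214·x + 30.368·y = -737.578099
det = 99.262·30.368 − -80.926·13.214 = 4083.744580
x = (1705.745229·30.368 − -80.926·-737.578099) / 4083.744580 = -1.931848
y = (99.262·-737.578099 − 1705.745229·13.214) / 4083.744580 = -23.447400

x=-1.932 y=-23.447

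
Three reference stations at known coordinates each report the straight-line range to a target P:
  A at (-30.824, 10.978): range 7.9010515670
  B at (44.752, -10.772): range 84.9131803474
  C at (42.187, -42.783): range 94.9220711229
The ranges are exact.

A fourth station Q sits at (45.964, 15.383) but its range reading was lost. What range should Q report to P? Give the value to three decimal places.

84.388

eq1: (x + 30.824)² + (y − 10.978)² = 7.9010515670²
eq2: (x − 44.752)² + (y + 10.772)² = 84.9131803474²
eq3: (x − 42.187)² + (y + 42.783)² = 94.9220711229²
eq1−eq3, eq1−eq2 (x²,y² cancel):
  146.022·x − 107.522·y = -6408.280372
  151.152·x − 43.500·y = -6099.679553
det = 146.022·-43.500 − -107.522·151.152 = 9900.208344
x = (-6408.280372·-43.500 − -107.522·-6099.679553) / 9900.208344 = -38.089052
y = (146.022·-6099.679553 − -6408.280372·151.152) / 9900.208344 = 7.872257
|P − Q| = √((-38.089052 − 45.964)² + (7.872257 − 15.383)²) = 84.387954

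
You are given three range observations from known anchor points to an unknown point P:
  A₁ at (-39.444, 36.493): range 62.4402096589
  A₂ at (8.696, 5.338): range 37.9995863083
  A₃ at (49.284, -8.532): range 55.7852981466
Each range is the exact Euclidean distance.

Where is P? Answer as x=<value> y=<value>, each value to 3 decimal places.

eq1: (x + 39.444)² + (y − 36.493)² = 62.4402096589²
eq2: (x − 8.696)² + (y − 5.338)² = 37.9995863083²
eq3: (x − 49.284)² + (y + 8.532)² = 55.7852981466²
eq1−eq3, eq1−eq2 (x²,y² cancel):
  177.456·x − 90.050·y = 400.919788
  96.280·x − 62.310·y = -328.642302
det = 177.456·-62.310 − -90.050·96.280 = -2387.269360
x = (400.919788·-62.310 − -90.050·-328.642302) / -2387.269360 = 22.861078
y = (177.456·-328.642302 − 400.919788·96.280) / -2387.269360 = 40.598731

x=22.861 y=40.599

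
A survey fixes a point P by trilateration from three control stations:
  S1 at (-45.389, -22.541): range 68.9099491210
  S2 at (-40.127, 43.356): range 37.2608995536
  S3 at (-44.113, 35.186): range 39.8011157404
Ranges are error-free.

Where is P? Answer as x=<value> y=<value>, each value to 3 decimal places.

eq1: (x + 45.389)² + (y + 22.541)² = 68.9099491210²
eq2: (x + 40.127)² + (y − 43.356)² = 37.2608995536²
eq3: (x + 44.113)² + (y − 35.186)² = 39.8011157404²
eq2−eq3, eq2−eq1 (x²,y² cancel):
  -7.972·x − 16.340·y = -501.661679
  -10.524·x − 131.794·y = -4281.867315
det = -7.972·-131.794 − -16.340·-10.524 = 878.699608
x = (-501.661679·-131.794 − -16.340·-4281.867315) / 878.699608 = -4.381148
y = (-7.972·-4281.867315 − -501.661679·-10.524) / 878.699608 = 32.838934

x=-4.381 y=32.839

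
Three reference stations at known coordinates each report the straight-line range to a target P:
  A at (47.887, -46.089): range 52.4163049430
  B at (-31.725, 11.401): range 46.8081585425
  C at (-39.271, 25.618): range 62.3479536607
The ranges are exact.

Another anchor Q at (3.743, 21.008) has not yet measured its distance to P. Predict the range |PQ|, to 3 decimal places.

eq1: (x − 47.887)² + (y + 46.089)² = 52.4163049430²
eq2: (x + 31.725)² + (y − 11.401)² = 46.8081585425²
eq3: (x + 39.271)² + (y − 25.618)² = 62.3479536607²
eq3−eq2, eq3−eq1 (x²,y² cancel):
  15.092·x − 28.434·y = 634.228681
  174.316·x − 143.414·y = 3358.665627
det = 15.092·-143.414 − -28.434·174.316 = 2792.097056
x = (634.228681·-143.414 − -28.434·3358.665627) / 2792.097056 = 1.627102
y = (15.092·3358.665627 − 634.228681·174.316) / 2792.097056 = -21.441670
|P − Q| = √((1.627102 − 3.743)² + (-21.441670 − 21.008)²) = 42.502371

42.502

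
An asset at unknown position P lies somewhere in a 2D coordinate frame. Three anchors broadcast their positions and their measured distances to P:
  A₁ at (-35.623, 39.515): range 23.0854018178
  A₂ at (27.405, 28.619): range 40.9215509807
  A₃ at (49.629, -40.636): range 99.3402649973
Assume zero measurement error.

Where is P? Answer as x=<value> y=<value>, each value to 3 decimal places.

x=-12.709 y=36.711

eq1: (x + 35.623)² + (y − 39.515)² = 23.0854018178²
eq2: (x − 27.405)² + (y − 28.619)² = 40.9215509807²
eq3: (x − 49.629)² + (y + 40.636)² = 99.3402649973²
eq1−eq2, eq1−eq3 (x²,y² cancel):
  126.056·x − 21.792·y = -2401.989726
  170.504·x − 160.302·y = -8051.663690
det = 126.056·-160.302 − -21.792·170.504 = -16491.405744
x = (-2401.989726·-160.302 − -21.792·-8051.663690) / -16491.405744 = -12.708553
y = (126.056·-8051.663690 − -2401.989726·170.504) / -16491.405744 = 36.710737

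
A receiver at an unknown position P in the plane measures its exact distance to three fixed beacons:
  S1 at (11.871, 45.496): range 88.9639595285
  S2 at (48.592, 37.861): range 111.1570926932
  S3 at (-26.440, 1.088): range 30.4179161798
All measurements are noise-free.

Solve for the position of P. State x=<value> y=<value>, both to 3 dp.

x=-43.866 y=-23.844

eq1: (x − 11.871)² + (y − 45.496)² = 88.9639595285²
eq2: (x − 48.592)² + (y − 37.861)² = 111.1570926932²
eq3: (x + 26.440)² + (y − 1.088)² = 30.4179161798²
eq1−eq3, eq1−eq2 (x²,y² cancel):
  -76.622·x − 88.816·y = 5478.787157
  73.442·x − 15.270·y = -2857.482033
det = -76.622·-15.270 − -88.816·73.442 = 7692.842612
x = (5478.787157·-15.270 − -88.816·-2857.482033) / 7692.842612 = -43.865606
y = (-76.622·-2857.482033 − 5478.787157·73.442) / 7692.842612 = -23.843865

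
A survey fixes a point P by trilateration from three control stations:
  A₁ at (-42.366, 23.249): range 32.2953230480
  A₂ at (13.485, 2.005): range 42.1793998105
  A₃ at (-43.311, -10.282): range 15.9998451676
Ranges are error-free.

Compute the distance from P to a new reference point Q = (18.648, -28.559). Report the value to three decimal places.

eq1: (x + 42.366)² + (y − 23.249)² = 32.2953230480²
eq2: (x − 13.485)² + (y − 2.005)² = 42.1793998105²
eq3: (x + 43.311)² + (y + 10.282)² = 15.9998451676²
eq1−eq2, eq1−eq3 (x²,y² cancel):
  111.702·x − 42.488·y = -2885.642585
  -1.890·x − 67.062·y = 433.161133
det = 111.702·-67.062 − -42.488·-1.890 = -7571.261844
x = (-2885.642585·-67.062 − -42.488·433.161133) / -7571.261844 = -27.990197
y = (111.702·433.161133 − -2885.642585·-1.890) / -7571.261844 = -5.670270
|P − Q| = √((-27.990197 − 18.648)² + (-5.670270 − -28.559)²) = 51.952049

51.952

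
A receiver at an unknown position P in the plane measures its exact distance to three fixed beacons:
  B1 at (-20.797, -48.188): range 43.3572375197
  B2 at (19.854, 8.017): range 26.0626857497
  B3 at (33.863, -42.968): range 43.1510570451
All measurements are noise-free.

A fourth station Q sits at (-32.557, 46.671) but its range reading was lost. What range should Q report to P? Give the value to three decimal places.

eq1: (x + 20.797)² + (y + 48.188)² = 43.3572375197²
eq2: (x − 19.854)² + (y − 8.017)² = 26.0626857497²
eq3: (x − 33.863)² + (y + 42.968)² = 43.1510570451²
eq2−eq3, eq2−eq1 (x²,y² cancel):
  28.018·x − 101.970·y = 1351.748052
  -81.302·x − 112.410·y = 1095.558491
det = 28.018·-112.410 − -101.970·-81.302 = -11439.868320
x = (1351.748052·-112.410 − -101.970·1095.558491) / -11439.868320 = 3.517165
y = (28.018·1095.558491 − 1351.748052·-81.302) / -11439.868320 = -12.289930
|P − Q| = √((3.517165 − -32.557)² + (-12.289930 − 46.671)²) = 69.121173

69.121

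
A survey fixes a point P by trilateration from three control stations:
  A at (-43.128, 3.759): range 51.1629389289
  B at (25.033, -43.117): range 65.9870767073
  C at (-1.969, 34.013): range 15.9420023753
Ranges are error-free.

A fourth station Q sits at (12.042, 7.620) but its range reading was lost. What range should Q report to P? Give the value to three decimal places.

eq1: (x + 43.128)² + (y − 3.759)² = 51.1629389289²
eq2: (x − 25.033)² + (y + 43.117)² = 65.9870767073²
eq3: (x + 1.969)² + (y − 34.013)² = 15.9420023753²
eq3−eq1, eq3−eq2 (x²,y² cancel):
  -82.318·x − 60.508·y = -1650.105545
  54.004·x − 154.260·y = -2775.181205
det = -82.318·-154.260 − -60.508·54.004 = 15966.048712
x = (-1650.105545·-154.260 − -60.508·-2775.181205) / 15966.048712 = 5.425551
y = (-82.318·-2775.181205 − -1650.105545·54.004) / 15966.048712 = 19.889684
|P − Q| = √((5.425551 − 12.042)² + (19.889684 − 7.620)²) = 13.939962

13.940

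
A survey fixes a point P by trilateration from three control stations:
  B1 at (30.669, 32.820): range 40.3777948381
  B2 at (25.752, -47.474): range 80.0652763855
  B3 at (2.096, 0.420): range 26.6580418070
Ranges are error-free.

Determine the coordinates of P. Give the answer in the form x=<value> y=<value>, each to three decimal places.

x=-8.886 y=24.711

eq1: (x − 30.669)² + (y − 32.820)² = 40.3777948381²
eq2: (x − 25.752)² + (y + 47.474)² = 80.0652763855²
eq3: (x − 2.096)² + (y − 0.420)² = 26.6580418070²
eq2−eq3, eq2−eq1 (x²,y² cancel):
  -47.312·x + 95.788·y = 2787.420726
  9.834·x + 160.588·y = 3880.875948
det = -47.312·160.588 − 95.788·9.834 = -8539.718648
x = (2787.420726·160.588 − 95.788·3880.875948) / -8539.718648 = -8.886121
y = (-47.312·3880.875948 − 2787.420726·9.834) / -8539.718648 = 24.710826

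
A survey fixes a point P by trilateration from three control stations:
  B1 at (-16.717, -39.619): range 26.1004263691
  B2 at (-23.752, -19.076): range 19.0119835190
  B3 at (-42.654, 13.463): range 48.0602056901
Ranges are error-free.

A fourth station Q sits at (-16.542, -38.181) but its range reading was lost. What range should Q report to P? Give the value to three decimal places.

24.743

eq1: (x + 16.717)² + (y + 39.619)² = 26.1004263691²
eq2: (x + 23.752)² + (y + 19.076)² = 19.0119835190²
eq3: (x + 42.654)² + (y − 13.463)² = 48.0602056901²
eq1−eq2, eq1−eq3 (x²,y² cancel):
  -14.070·x + 41.086·y = -601.295231
  -51.874·x + 106.164·y = -1477.058279
det = -14.070·106.164 − 41.086·-51.874 = 637.567684
x = (-601.295231·106.164 − 41.086·-1477.058279) / 637.567684 = -4.939853
y = (-14.070·-1477.058279 − -601.295231·-51.874) / 637.567684 = -16.326704
|P − Q| = √((-4.939853 − -16.542)² + (-16.326704 − -38.181)²) = 24.743081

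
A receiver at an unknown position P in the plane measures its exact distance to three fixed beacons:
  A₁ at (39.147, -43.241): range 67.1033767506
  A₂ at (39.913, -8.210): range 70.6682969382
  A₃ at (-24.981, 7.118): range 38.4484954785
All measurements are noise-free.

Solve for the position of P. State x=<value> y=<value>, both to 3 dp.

eq1: (x − 39.147)² + (y + 43.241)² = 67.1033767506²
eq2: (x − 39.913)² + (y + 8.210)² = 70.6682969382²
eq3: (x + 24.981)² + (y − 7.118)² = 38.4484954785²
eq3−eq1, eq3−eq2 (x²,y² cancel):
  128.256·x − 100.718·y = -297.020962
  129.788·x − 30.656·y = -2529.986004
det = 128.256·-30.656 − -100.718·129.788 = 9140.171848
x = (-297.020962·-30.656 − -100.718·-2529.986004) / 9140.171848 = -26.882389
y = (128.256·-2529.986004 − -297.020962·129.788) / 9140.171848 = -31.283452

x=-26.882 y=-31.283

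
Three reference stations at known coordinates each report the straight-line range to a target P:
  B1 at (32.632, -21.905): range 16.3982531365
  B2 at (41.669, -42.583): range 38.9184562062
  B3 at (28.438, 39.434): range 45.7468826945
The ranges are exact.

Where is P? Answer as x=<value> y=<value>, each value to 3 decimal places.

x=27.579 y=-6.305

eq1: (x − 32.632)² + (y + 21.905)² = 16.3982531365²
eq2: (x − 41.669)² + (y + 42.583)² = 38.9184562062²
eq3: (x − 28.438)² + (y − 39.434)² = 45.7468826945²
eq1−eq2, eq1−eq3 (x²,y² cancel):
  18.074·x − 41.356·y = 759.197473
  -8.388·x + 122.678·y = -1004.790819
det = 18.074·122.678 − -41.356·-8.388 = 1870.388044
x = (759.197473·122.678 − -41.356·-1004.790819) / 1870.388044 = 27.578608
y = (18.074·-1004.790819 − 759.197473·-8.388) / 1870.388044 = -6.304810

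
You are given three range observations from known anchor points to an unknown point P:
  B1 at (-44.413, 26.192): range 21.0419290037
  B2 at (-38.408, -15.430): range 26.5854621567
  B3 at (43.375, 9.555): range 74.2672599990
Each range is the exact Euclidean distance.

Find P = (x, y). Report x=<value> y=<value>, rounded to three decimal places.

eq1: (x + 44.413)² + (y − 26.192)² = 21.0419290037²
eq2: (x + 38.408)² + (y + 15.430)² = 26.5854621567²
eq3: (x − 43.375)² + (y − 9.555)² = 74.2672599990²
eq3−eq1, eq3−eq2 (x²,y² cancel):
  -175.576·x + 33.274·y = 5758.709915
  -163.566·x − 49.970·y = 4549.409824
det = -175.576·-49.970 − 33.274·-163.566 = 14216.027804
x = (5758.709915·-49.970 − 33.274·4549.409824) / 14216.027804 = -30.890471
y = (-175.576·4549.409824 − 5758.709915·-163.566) / 14216.027804 = 10.070462

x=-30.890 y=10.070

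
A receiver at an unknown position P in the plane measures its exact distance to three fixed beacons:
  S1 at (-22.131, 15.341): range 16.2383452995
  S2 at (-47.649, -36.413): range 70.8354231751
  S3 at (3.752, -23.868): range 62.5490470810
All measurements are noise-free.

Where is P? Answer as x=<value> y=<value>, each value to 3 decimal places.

eq1: (x + 22.131)² + (y − 15.341)² = 16.2383452995²
eq2: (x + 47.649)² + (y + 36.413)² = 70.8354231751²
eq3: (x − 3.752)² + (y + 23.868)² = 62.5490470810²
eq3−eq2, eq3−eq1 (x²,y² cancel):
  -102.802·x − 25.090·y = 1907.300956
  -51.766·x + 78.418·y = 3790.067947
det = -102.802·78.418 − -25.090·-51.766 = -9360.336176
x = (1907.300956·78.418 − -25.090·3790.067947) / -9360.336176 = -26.137900
y = (-102.802·3790.067947 − 1907.300956·-51.766) / -9360.336176 = 31.077220

x=-26.138 y=31.077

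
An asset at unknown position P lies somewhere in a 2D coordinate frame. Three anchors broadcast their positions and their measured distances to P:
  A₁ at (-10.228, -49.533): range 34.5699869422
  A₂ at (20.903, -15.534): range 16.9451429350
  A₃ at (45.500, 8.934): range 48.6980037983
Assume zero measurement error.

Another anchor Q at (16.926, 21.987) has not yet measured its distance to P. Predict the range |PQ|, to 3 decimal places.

eq1: (x + 10.228)² + (y + 49.533)² = 34.5699869422²
eq2: (x − 20.903)² + (y + 15.534)² = 16.9451429350²
eq3: (x − 45.500)² + (y − 8.934)² = 48.6980037983²
eq3−eq2, eq3−eq1 (x²,y² cancel):
  -49.194·x − 48.936·y = 612.531914
  -111.456·x − 116.934·y = 1584.475294
det = -49.194·-116.934 − -48.936·-111.456 = 298.240380
x = (612.531914·-116.934 − -48.936·1584.475294) / 298.240380 = 19.823191
y = (-49.194·1584.475294 − 612.531914·-111.456) / 298.240380 = -32.444703
|P − Q| = √((19.823191 − 16.926)² + (-32.444703 − 21.987)²) = 54.508752

54.509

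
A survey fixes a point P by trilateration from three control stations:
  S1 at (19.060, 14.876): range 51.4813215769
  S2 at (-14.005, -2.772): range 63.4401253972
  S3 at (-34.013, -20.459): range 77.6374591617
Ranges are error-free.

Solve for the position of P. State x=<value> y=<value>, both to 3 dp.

eq1: (x − 19.060)² + (y − 14.876)² = 51.4813215769²
eq2: (x + 14.005)² + (y + 2.772)² = 63.4401253972²
eq3: (x + 34.013)² + (y + 20.459)² = 77.6374591617²
eq3−eq1, eq3−eq2 (x²,y² cancel):
  106.146·x + 70.670·y = 2386.372720
  40.016·x + 35.374·y = 631.294714
det = 106.146·35.374 − 70.670·40.016 = 926.877884
x = (2386.372720·35.374 − 70.670·631.294714) / 926.877884 = 42.941958
y = (106.146·631.294714 − 2386.372720·40.016) / 926.877884 = -30.730782

x=42.942 y=-30.731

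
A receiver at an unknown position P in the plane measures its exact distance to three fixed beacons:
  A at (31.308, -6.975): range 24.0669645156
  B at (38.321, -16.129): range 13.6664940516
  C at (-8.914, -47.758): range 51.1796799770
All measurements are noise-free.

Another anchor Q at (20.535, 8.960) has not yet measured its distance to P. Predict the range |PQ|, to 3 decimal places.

42.916

eq1: (x − 31.308)² + (y + 6.975)² = 24.0669645156²
eq2: (x − 38.321)² + (y + 16.129)² = 13.6664940516²
eq3: (x + 8.914)² + (y + 47.758)² = 51.1796799770²
eq2−eq3, eq2−eq1 (x²,y² cancel):
  -94.470·x − 63.258·y = -1800.944305
  -14.026·x + 18.308·y = -1092.247914
det = -94.470·18.308 − -63.258·-14.026 = -2616.813468
x = (-1800.944305·18.308 − -63.258·-1092.247914) / -2616.813468 = 39.003585
y = (-94.470·-1092.247914 − -1800.944305·-14.026) / -2616.813468 = -29.778437
|P − Q| = √((39.003585 − 20.535)² + (-29.778437 − 8.960)²) = 42.915675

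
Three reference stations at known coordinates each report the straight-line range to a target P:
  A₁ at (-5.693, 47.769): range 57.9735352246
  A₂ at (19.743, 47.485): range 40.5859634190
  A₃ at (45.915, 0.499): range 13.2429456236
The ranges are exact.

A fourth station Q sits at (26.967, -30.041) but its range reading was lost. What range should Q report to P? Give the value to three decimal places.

eq1: (x + 5.693)² + (y − 47.769)² = 57.9735352246²
eq2: (x − 19.743)² + (y − 47.485)² = 40.5859634190²
eq3: (x − 45.915)² + (y − 0.499)² = 13.2429456236²
eq1−eq2, eq1−eq3 (x²,y² cancel):
  50.872·x − 0.568·y = 2044.034024
  103.216·x − 94.540·y = 2979.703794
det = 50.872·-94.540 − -0.568·103.216 = -4750.812192
x = (2044.034024·-94.540 − -0.568·2979.703794) / -4750.812192 = 40.319528
y = (50.872·2979.703794 − 2044.034024·103.216) / -4750.812192 = 12.501762
|P − Q| = √((40.319528 − 26.967)² + (12.501762 − -30.041)²) = 44.588974

44.589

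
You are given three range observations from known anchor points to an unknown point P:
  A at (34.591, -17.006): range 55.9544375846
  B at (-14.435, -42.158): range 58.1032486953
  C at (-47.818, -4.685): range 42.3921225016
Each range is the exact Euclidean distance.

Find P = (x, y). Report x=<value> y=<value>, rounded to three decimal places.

eq1: (x − 34.591)² + (y + 17.006)² = 55.9544375846²
eq2: (x + 14.435)² + (y + 42.158)² = 58.1032486953²
eq3: (x + 47.818)² + (y + 4.685)² = 42.3921225016²
eq3−eq2, eq3−eq1 (x²,y² cancel):
  66.766·x − 74.946·y = -1901.739619
  164.818·x − 24.642·y = -2156.576067
det = 66.766·-24.642 − -74.946·164.818 = 10707.202056
x = (-1901.739619·-24.642 − -74.946·-2156.576067) / 10707.202056 = -10.718401
y = (66.766·-2156.576067 − -1901.739619·164.818) / 10707.202056 = 15.826260

x=-10.718 y=15.826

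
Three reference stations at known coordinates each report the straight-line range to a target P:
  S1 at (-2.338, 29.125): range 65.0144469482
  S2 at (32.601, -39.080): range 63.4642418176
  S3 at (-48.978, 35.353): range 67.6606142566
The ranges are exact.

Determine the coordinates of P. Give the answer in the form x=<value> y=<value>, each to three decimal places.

eq1: (x + 2.338)² + (y − 29.125)² = 65.0144469482²
eq2: (x − 32.601)² + (y + 39.080)² = 63.4642418176²
eq3: (x + 48.978)² + (y − 35.353)² = 67.6606142566²
eq3−eq2, eq3−eq1 (x²,y² cancel):
  163.158·x − 148.866·y = -508.358760
  93.280·x − 12.456·y = -2443.866814
det = 163.158·-12.456 − -148.866·93.280 = 11853.924432
x = (-508.358760·-12.456 − -148.866·-2443.866814) / 11853.924432 = -30.156811
y = (163.158·-2443.866814 − -508.358760·93.280) / 11853.924432 = -29.637165

x=-30.157 y=-29.637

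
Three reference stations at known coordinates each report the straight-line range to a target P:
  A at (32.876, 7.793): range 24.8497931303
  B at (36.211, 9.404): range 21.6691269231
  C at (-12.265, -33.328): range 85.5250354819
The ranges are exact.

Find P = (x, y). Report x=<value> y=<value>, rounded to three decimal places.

x=47.363 y=27.983

eq1: (x − 32.876)² + (y − 7.793)² = 24.8497931303²
eq2: (x − 36.211)² + (y − 9.404)² = 21.6691269231²
eq3: (x + 12.265)² + (y + 33.328)² = 85.5250354819²
eq2−eq3, eq2−eq1 (x²,y² cancel):
  -96.952·x − 85.464·y = -6983.466561
  -6.670·x − 3.222·y = -406.070669
det = -96.952·-3.222 − -85.464·-6.670 = -257.665536
x = (-6983.466561·-3.222 − -85.464·-406.070669) / -257.665536 = 47.362541
y = (-96.952·-406.070669 − -6983.466561·-6.670) / -257.665536 = 27.983403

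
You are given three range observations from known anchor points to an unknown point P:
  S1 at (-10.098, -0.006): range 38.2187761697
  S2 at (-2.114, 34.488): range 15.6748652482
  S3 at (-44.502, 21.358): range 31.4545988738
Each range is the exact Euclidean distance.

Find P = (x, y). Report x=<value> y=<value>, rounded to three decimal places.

x=-17.499 y=37.489

eq1: (x + 10.098)² + (y + 0.006)² = 38.2187761697²
eq2: (x + 2.114)² + (y − 34.488)² = 15.6748652482²
eq3: (x + 44.502)² + (y − 21.358)² = 31.4545988738²
eq3−eq2, eq3−eq1 (x²,y² cancel):
  84.776·x + 26.260·y = -499.010638
  68.808·x − 42.728·y = -2805.905590
det = 84.776·-42.728 − 26.260·68.808 = -5429.207008
x = (-499.010638·-42.728 − 26.260·-2805.905590) / -5429.207008 = -17.498837
y = (84.776·-2805.905590 − -499.010638·68.808) / -5429.207008 = 37.489366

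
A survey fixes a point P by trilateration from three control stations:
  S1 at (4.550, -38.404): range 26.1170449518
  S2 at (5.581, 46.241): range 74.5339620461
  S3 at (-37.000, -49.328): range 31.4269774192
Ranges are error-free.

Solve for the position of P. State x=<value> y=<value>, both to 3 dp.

x=-17.616 y=-24.591

eq1: (x − 4.550)² + (y + 38.404)² = 26.1170449518²
eq2: (x − 5.581)² + (y − 46.241)² = 74.5339620461²
eq3: (x + 37.000)² + (y + 49.328)² = 31.4269774192²
eq1−eq2, eq1−eq3 (x²,y² cancel):
  2.062·x + 169.290·y = -4199.403535
  -83.100·x − 21.848·y = 2001.126995
det = 2.062·-21.848 − 169.290·-83.100 = 14022.948424
x = (-4199.403535·-21.848 − 169.290·2001.126995) / 14022.948424 = -17.615569
y = (2.062·2001.126995 − -4199.403535·-83.100) / 14022.948424 = -24.591413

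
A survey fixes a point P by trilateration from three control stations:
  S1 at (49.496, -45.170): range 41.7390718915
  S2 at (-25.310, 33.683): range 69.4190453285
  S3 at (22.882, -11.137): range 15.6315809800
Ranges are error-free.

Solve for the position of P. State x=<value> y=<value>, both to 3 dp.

eq1: (x − 49.496)² + (y + 45.170)² = 41.7390718915²
eq2: (x + 25.310)² + (y − 33.683)² = 69.4190453285²
eq3: (x − 22.882)² + (y + 11.137)² = 15.6315809800²
eq3−eq1, eq3−eq2 (x²,y² cancel):
  53.228·x − 68.066·y = 2344.760425
  -96.384·x + 89.640·y = -3447.135634
det = 53.228·89.640 − -68.066·-96.384 = -1789.115424
x = (2344.760425·89.640 − -68.066·-3447.135634) / -1789.115424 = 13.665082
y = (53.228·-3447.135634 − 2344.760425·-96.384) / -1789.115424 = -23.762163

x=13.665 y=-23.762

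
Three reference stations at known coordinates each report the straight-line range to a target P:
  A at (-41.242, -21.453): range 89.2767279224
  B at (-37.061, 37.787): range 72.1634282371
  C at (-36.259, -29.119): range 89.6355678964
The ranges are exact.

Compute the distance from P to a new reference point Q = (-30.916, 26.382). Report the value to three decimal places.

65.100

eq1: (x + 41.242)² + (y + 21.453)² = 89.2767279224²
eq2: (x + 37.061)² + (y − 37.787)² = 72.1634282371²
eq3: (x + 36.259)² + (y + 29.119)² = 89.6355678964²
eq1−eq2, eq1−eq3 (x²,y² cancel):
  8.362·x + 118.480·y = 3403.015091
  9.966·x − 15.332·y = -62.703415
det = 8.362·-15.332 − 118.480·9.966 = -1308.977864
x = (3403.015091·-15.332 − 118.480·-62.703415) / -1308.977864 = 34.183868
y = (8.362·-62.703415 − 3403.015091·9.966) / -1308.977864 = 26.309669
|P − Q| = √((34.183868 − -30.916)² + (26.309669 − 26.382)²) = 65.099908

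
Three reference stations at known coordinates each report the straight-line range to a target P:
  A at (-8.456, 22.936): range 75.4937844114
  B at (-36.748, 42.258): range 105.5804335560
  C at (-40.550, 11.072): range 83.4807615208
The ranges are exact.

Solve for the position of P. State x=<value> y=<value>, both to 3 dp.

x=19.071 y=-47.360

eq1: (x + 8.456)² + (y − 22.936)² = 75.4937844114²
eq2: (x + 36.748)² + (y − 42.258)² = 105.5804335560²
eq3: (x + 40.550)² + (y − 11.072)² = 83.4807615208²
eq3−eq2, eq3−eq1 (x²,y² cancel):
  7.604·x + 62.372·y = -2808.928022
  64.188·x + 23.728·y = 100.398407
det = 7.604·23.728 − 62.372·64.188 = -3823.106224
x = (-2808.928022·23.728 − 62.372·100.398407) / -3823.106224 = 19.071480
y = (7.604·100.398407 − -2808.928022·64.188) / -3823.106224 = -47.360154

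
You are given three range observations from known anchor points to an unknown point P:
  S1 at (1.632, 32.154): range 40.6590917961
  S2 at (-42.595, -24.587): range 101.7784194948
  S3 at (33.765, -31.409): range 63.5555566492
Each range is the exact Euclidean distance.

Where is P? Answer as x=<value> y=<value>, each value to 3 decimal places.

eq1: (x − 1.632)² + (y − 32.154)² = 40.6590917961²
eq2: (x + 42.595)² + (y + 24.587)² = 101.7784194948²
eq3: (x − 33.765)² + (y + 31.409)² = 63.5555566492²
eq2−eq1, eq2−eq3 (x²,y² cancel):
  88.454·x + 113.482·y = 7323.373475
  152.720·x − 13.644·y = 6027.283806
det = 88.454·-13.644 − 113.482·152.720 = -18537.837416
x = (7323.373475·-13.644 − 113.482·6027.283806) / -18537.837416 = 42.286935
y = (88.454·6027.283806 − 7323.373475·152.720) / -18537.837416 = 31.572627

x=42.287 y=31.573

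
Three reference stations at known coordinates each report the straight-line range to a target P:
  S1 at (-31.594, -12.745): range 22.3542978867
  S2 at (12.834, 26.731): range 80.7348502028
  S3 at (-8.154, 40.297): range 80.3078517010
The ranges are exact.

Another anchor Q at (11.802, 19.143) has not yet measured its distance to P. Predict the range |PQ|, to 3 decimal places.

eq1: (x + 31.594)² + (y + 12.745)² = 22.3542978867²
eq2: (x − 12.834)² + (y − 26.731)² = 80.7348502028²
eq3: (x + 8.154)² + (y − 40.297)² = 80.3078517010²
eq2−eq1, eq2−eq3 (x²,y² cancel):
  -88.856·x − 78.952·y = 6299.759347
  -41.976·x + 27.132·y = 879.843000
det = -88.856·27.132 − -78.952·-41.976 = -5724.930144
x = (6299.759347·27.132 − -78.952·879.843000) / -5724.930144 = -41.990108
y = (-88.856·879.843000 − 6299.759347·-41.976) / -5724.930144 = -32.534785
|P − Q| = √((-41.990108 − 11.802)² + (-32.534785 − 19.143)²) = 74.593460

74.593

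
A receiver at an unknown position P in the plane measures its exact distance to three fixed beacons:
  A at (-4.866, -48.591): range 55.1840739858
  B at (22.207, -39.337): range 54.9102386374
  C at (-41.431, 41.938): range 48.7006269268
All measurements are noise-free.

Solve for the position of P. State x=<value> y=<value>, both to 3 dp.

eq1: (x + 4.866)² + (y + 48.591)² = 55.1840739858²
eq2: (x − 22.207)² + (y + 39.337)² = 54.9102386374²
eq3: (x + 41.431)² + (y − 41.938)² = 48.7006269268²
eq2−eq1, eq2−eq3 (x²,y² cancel):
  -54.146·x − 18.508·y = 314.065105
  -127.276·x + 162.550·y = 2078.156431
det = -54.146·162.550 − -18.508·-127.276 = -11157.056508
x = (314.065105·162.550 − -18.508·2078.156431) / -11157.056508 = -8.023066
y = (-54.146·2078.156431 − 314.065105·-127.276) / -11157.056508 = 6.502693

x=-8.023 y=6.503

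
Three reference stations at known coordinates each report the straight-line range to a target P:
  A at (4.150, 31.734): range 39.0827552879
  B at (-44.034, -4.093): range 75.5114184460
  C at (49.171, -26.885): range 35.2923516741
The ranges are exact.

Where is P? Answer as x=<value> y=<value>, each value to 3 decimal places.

eq1: (x − 4.150)² + (y − 31.734)² = 39.0827552879²
eq2: (x + 44.034)² + (y + 4.093)² = 75.5114184460²
eq3: (x − 49.171)² + (y + 26.885)² = 35.2923516741²
eq3−eq2, eq3−eq1 (x²,y² cancel):
  -186.410·x + 45.584·y = -5641.268890
  -90.042·x + 117.238·y = -2398.232884
det = -186.410·117.238 − 45.584·-90.042 = -17749.861052
x = (-5641.268890·117.238 − 45.584·-2398.232884) / -17749.861052 = 31.101654
y = (-186.410·-2398.232884 − -5641.268890·-90.042) / -17749.861052 = 3.430818

x=31.102 y=3.431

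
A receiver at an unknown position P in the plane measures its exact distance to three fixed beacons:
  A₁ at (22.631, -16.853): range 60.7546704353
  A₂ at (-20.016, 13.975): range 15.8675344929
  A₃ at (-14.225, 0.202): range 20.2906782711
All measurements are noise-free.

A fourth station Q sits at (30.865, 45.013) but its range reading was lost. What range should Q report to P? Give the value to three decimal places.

75.467

eq1: (x − 22.631)² + (y + 16.853)² = 60.7546704353²
eq2: (x + 20.016)² + (y − 13.975)² = 15.8675344929²
eq3: (x + 14.225)² + (y − 0.202)² = 20.2906782711²
eq3−eq1, eq3−eq2 (x²,y² cancel):
  73.712·x − 34.110·y = -2685.624014
  -11.582·x + 27.546·y = 553.482426
det = 73.712·27.546 − -34.110·-11.582 = 1635.408732
x = (-2685.624014·27.546 − -34.110·553.482426) / 1635.408732 = -33.691219
y = (73.712·553.482426 − -2685.624014·-11.582) / 1635.408732 = 5.927203
|P − Q| = √((-33.691219 − 30.865)² + (5.927203 − 45.013)²) = 75.466582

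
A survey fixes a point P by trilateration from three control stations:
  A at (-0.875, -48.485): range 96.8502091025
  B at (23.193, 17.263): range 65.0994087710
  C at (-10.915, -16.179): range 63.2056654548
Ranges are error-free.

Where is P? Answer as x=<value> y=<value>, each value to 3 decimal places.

x=-37.329 y=41.243

eq1: (x + 0.875)² + (y + 48.485)² = 96.8502091025²
eq2: (x − 23.193)² + (y − 17.263)² = 65.0994087710²
eq3: (x + 10.915)² + (y + 16.179)² = 63.2056654548²
eq3−eq1, eq3−eq2 (x²,y² cancel):
  20.080·x − 64.612·y = -3414.343274
  68.216·x + 66.884·y = 212.052275
det = 20.080·66.884 − -64.612·68.216 = 5750.602912
x = (-3414.343274·66.884 − -64.612·212.052275) / 5750.602912 = -37.328923
y = (20.080·212.052275 − -3414.343274·68.216) / 5750.602912 = 41.242780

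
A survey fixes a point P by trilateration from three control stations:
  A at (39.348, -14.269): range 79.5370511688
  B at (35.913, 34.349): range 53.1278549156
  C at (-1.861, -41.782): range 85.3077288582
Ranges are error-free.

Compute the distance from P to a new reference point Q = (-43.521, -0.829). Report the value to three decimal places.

50.775

eq1: (x − 39.348)² + (y + 14.269)² = 79.5370511688²
eq2: (x − 35.913)² + (y − 34.349)² = 53.1278549156²
eq3: (x + 1.861)² + (y + 41.782)² = 85.3077288582²
eq3−eq2, eq3−eq1 (x²,y² cancel):
  75.548·x + 152.262·y = 5175.238160
  82.418·x + 55.026·y = 953.936714
det = 75.548·55.026 − 152.262·82.418 = -8392.025268
x = (5175.238160·55.026 − 152.262·953.936714) / -8392.025268 = -16.625825
y = (75.548·953.936714 − 5175.238160·82.418) / -8392.025268 = 42.238287
|P − Q| = √((-16.625825 − -43.521)² + (42.238287 − -0.829)²) = 50.775404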